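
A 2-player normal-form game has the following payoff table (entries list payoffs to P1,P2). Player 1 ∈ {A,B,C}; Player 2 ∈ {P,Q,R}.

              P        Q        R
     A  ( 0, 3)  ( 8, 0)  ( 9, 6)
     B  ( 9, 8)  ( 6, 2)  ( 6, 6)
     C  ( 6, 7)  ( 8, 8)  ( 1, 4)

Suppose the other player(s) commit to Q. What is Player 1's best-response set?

u_1(A vs Q) = 8
u_1(B vs Q) = 6
u_1(C vs Q) = 8
max payoff 8 at {A,C}

argmax u_1 = {A,C}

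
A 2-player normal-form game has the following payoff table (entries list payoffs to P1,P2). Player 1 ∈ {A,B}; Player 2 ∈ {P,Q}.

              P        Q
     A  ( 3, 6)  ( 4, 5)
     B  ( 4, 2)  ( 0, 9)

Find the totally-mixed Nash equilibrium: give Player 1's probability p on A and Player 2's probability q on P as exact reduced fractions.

P1 indiff ⇒ q·3+(1-q)·4 = q·4+(1-q)·0 ⇒ q(-1) = (1-q)(-4) ⇒ q = 4/5
P2 indiff ⇒ p·6+(1-p)·2 = p·5+(1-p)·9 ⇒ p(1) = (1-p)(7) ⇒ p = 7/8

p=7/8, q=4/5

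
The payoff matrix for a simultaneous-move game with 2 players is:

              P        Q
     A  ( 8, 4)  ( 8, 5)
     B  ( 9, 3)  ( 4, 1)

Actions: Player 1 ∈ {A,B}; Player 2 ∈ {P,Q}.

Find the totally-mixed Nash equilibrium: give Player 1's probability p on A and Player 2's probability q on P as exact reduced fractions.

P1 indiff ⇒ q·8+(1-q)·8 = q·9+(1-q)·4 ⇒ q(-1) = (1-q)(-4) ⇒ q = 4/5
P2 indiff ⇒ p·4+(1-p)·3 = p·5+(1-p)·1 ⇒ p(-1) = (1-p)(-2) ⇒ p = 2/3

(p,q) = (2/3, 4/5)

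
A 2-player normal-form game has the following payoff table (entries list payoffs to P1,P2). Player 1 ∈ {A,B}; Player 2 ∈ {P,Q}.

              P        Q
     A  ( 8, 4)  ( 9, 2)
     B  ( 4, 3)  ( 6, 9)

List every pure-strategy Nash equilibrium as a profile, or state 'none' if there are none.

(A,P): NE
(A,Q): not NE [P2→P gives 4>2]
(B,P): not NE [P1→A gives 8>4; P2→Q gives 9>3]
(B,Q): not NE [P1→A gives 9>6]

PSNE = {(A,P)}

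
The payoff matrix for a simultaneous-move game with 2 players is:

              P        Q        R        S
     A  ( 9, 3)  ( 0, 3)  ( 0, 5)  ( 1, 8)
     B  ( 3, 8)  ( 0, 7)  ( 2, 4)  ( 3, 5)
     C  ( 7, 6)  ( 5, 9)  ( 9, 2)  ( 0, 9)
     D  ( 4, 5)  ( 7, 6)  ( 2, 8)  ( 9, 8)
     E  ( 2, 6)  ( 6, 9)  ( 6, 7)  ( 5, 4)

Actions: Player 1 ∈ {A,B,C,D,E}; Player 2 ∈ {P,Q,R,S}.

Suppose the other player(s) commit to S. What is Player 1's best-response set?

BR_1 = {D}

u_1(A vs S) = 1
u_1(B vs S) = 3
u_1(C vs S) = 0
u_1(D vs S) = 9
u_1(E vs S) = 5
max payoff 9 at {D}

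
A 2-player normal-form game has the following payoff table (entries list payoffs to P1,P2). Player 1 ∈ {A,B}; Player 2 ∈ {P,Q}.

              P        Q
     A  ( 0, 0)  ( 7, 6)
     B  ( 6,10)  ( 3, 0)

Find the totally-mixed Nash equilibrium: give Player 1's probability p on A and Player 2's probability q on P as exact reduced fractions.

P1 indiff ⇒ q·0+(1-q)·7 = q·6+(1-q)·3 ⇒ q(-6) = (1-q)(-4) ⇒ q = 2/5
P2 indiff ⇒ p·0+(1-p)·10 = p·6+(1-p)·0 ⇒ p(-6) = (1-p)(-10) ⇒ p = 5/8

P1 mixes 5/8 on A; P2 mixes 2/5 on P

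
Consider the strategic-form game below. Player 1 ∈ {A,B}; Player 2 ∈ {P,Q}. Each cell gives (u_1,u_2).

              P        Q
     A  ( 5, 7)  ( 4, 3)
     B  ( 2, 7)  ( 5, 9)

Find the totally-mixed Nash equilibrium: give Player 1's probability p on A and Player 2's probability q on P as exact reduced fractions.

P1 indiff ⇒ q·5+(1-q)·4 = q·2+(1-q)·5 ⇒ q(3) = (1-q)(1) ⇒ q = 1/4
P2 indiff ⇒ p·7+(1-p)·7 = p·3+(1-p)·9 ⇒ p(4) = (1-p)(2) ⇒ p = 1/3

(p,q) = (1/3, 1/4)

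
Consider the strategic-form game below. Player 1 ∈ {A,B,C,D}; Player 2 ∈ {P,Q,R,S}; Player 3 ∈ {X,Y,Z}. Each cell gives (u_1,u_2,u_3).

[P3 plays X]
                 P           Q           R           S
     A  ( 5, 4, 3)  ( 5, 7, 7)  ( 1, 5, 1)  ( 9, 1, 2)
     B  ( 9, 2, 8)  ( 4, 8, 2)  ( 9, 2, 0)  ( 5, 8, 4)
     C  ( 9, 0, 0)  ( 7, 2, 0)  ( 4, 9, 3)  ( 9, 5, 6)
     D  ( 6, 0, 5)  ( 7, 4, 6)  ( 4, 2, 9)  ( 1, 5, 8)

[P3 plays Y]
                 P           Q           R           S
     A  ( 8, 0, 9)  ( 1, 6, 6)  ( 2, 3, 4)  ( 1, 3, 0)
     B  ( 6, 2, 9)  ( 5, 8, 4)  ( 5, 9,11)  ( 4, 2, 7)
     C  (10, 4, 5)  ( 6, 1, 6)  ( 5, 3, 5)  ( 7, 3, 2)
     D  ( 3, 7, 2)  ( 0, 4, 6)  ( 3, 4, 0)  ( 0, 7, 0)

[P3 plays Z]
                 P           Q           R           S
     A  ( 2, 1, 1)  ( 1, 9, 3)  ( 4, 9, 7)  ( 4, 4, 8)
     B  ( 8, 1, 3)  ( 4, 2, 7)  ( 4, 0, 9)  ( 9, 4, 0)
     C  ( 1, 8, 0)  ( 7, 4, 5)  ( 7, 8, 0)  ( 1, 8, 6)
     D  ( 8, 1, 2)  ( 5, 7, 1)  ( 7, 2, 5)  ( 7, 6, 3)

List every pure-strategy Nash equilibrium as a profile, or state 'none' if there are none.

Nash profiles: (B,R,Y), (C,P,Y)

(A,P,X): not NE [P1→C gives 9>5; P2→Q gives 7>4; P3→Y gives 9>3]
(A,P,Y): not NE [P1→C gives 10>8; P2→Q gives 6>0]
(A,P,Z): not NE [P1→D gives 8>2; P2→R gives 9>1; P3→Y gives 9>1]
(A,Q,X): not NE [P1→D gives 7>5]
(A,Q,Y): not NE [P1→C gives 6>1; P3→X gives 7>6]
(A,Q,Z): not NE [P1→C gives 7>1; P3→X gives 7>3]
(A,R,X): not NE [P1→B gives 9>1; P2→Q gives 7>5; P3→Z gives 7>1]
(A,R,Y): not NE [P1→C gives 5>2; P2→Q gives 6>3; P3→Z gives 7>4]
(A,R,Z): not NE [P1→D gives 7>4]
(A,S,X): not NE [P2→Q gives 7>1; P3→Z gives 8>2]
(A,S,Y): not NE [P1→C gives 7>1; P2→Q gives 6>3; P3→Z gives 8>0]
(A,S,Z): not NE [P1→B gives 9>4; P2→R gives 9>4]
(B,P,X): not NE [P2→S gives 8>2; P3→Y gives 9>8]
(B,P,Y): not NE [P1→C gives 10>6; P2→R gives 9>2]
(B,P,Z): not NE [P2→S gives 4>1; P3→Y gives 9>3]
(B,Q,X): not NE [P1→D gives 7>4; P3→Z gives 7>2]
(B,Q,Y): not NE [P1→C gives 6>5; P2→R gives 9>8; P3→Z gives 7>4]
(B,Q,Z): not NE [P1→C gives 7>4; P2→S gives 4>2]
(B,R,X): not NE [P2→S gives 8>2; P3→Y gives 11>0]
(B,R,Y): NE
(B,R,Z): not NE [P1→D gives 7>4; P2→S gives 4>0; P3→Y gives 11>9]
(B,S,X): not NE [P1→C gives 9>5; P3→Y gives 7>4]
(B,S,Y): not NE [P1→C gives 7>4; P2→R gives 9>2]
(B,S,Z): not NE [P3→Y gives 7>0]
(C,P,X): not NE [P2→R gives 9>0; P3→Y gives 5>0]
(C,P,Y): NE
(C,P,Z): not NE [P1→D gives 8>1; P3→Y gives 5>0]
(C,Q,X): not NE [P2→R gives 9>2; P3→Y gives 6>0]
(C,Q,Y): not NE [P2→P gives 4>1]
(C,Q,Z): not NE [P2→S gives 8>4; P3→Y gives 6>5]
(C,R,X): not NE [P1→B gives 9>4; P3→Y gives 5>3]
(C,R,Y): not NE [P2→P gives 4>3]
(C,R,Z): not NE [P3→Y gives 5>0]
(C,S,X): not NE [P2→R gives 9>5]
(C,S,Y): not NE [P2→P gives 4>3; P3→Z gives 6>2]
(C,S,Z): not NE [P1→B gives 9>1]
(D,P,X): not NE [P1→C gives 9>6; P2→S gives 5>0]
(D,P,Y): not NE [P1→C gives 10>3; P3→X gives 5>2]
(D,P,Z): not NE [P2→Q gives 7>1; P3→X gives 5>2]
(D,Q,X): not NE [P2→S gives 5>4]
(D,Q,Y): not NE [P1→C gives 6>0; P2→S gives 7>4]
(D,Q,Z): not NE [P1→C gives 7>5; P3→Y gives 6>1]
(D,R,X): not NE [P1→B gives 9>4; P2→S gives 5>2]
(D,R,Y): not NE [P1→C gives 5>3; P2→S gives 7>4; P3→X gives 9>0]
(D,R,Z): not NE [P2→Q gives 7>2; P3→X gives 9>5]
(D,S,X): not NE [P1→C gives 9>1]
(D,S,Y): not NE [P1→C gives 7>0; P3→X gives 8>0]
(D,S,Z): not NE [P1→B gives 9>7; P2→Q gives 7>6; P3→X gives 8>3]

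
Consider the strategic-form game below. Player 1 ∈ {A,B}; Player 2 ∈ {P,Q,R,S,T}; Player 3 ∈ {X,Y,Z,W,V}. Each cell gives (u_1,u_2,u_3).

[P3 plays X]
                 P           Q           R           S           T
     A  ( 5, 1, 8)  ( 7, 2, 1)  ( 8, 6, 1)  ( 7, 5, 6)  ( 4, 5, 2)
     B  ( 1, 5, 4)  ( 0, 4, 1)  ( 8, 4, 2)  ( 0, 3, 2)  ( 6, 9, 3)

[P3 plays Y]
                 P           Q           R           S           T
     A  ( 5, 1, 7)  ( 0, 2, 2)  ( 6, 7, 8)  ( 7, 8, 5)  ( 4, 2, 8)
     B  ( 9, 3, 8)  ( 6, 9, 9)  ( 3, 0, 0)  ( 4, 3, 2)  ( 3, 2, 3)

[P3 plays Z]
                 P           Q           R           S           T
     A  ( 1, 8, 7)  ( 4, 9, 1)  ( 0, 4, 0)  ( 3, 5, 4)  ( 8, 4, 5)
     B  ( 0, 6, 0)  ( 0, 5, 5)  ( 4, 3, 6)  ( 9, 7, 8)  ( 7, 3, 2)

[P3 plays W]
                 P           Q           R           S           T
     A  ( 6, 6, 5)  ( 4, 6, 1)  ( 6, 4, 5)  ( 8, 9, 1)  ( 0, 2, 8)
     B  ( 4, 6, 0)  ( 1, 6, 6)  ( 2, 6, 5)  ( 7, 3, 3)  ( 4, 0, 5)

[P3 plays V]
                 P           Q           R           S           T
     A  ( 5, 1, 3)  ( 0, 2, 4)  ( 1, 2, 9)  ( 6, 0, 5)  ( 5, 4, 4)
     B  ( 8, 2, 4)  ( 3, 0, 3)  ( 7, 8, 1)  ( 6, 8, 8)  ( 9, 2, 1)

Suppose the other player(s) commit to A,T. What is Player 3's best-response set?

P3 best: {Y,W}

u_3(X vs A,T) = 2
u_3(Y vs A,T) = 8
u_3(Z vs A,T) = 5
u_3(W vs A,T) = 8
u_3(V vs A,T) = 4
max payoff 8 at {Y,W}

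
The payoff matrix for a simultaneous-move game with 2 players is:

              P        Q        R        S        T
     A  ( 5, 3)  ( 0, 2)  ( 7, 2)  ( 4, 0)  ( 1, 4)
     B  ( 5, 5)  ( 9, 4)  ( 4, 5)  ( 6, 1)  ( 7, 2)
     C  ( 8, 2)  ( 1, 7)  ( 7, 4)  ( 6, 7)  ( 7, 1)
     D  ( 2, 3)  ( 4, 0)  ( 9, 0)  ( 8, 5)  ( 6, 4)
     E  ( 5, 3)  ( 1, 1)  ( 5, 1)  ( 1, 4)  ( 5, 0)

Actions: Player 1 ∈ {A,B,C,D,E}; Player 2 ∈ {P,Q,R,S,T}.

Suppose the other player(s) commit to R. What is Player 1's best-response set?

u_1(A vs R) = 7
u_1(B vs R) = 4
u_1(C vs R) = 7
u_1(D vs R) = 9
u_1(E vs R) = 5
max payoff 9 at {D}

argmax u_1 = {D}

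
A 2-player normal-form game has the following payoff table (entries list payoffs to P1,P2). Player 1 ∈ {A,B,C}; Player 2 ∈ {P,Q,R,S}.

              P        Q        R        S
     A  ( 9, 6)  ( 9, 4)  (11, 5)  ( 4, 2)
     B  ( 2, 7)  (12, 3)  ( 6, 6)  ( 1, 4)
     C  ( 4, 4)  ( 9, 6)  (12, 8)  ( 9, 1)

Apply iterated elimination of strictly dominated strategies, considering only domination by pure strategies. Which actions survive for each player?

P2 drop Q (R beats it: A:5>4 B:6>3 C:8>6)
P1 drop B (A beats it: P:9>2 R:11>6 S:4>1)
P2 drop S (P beats it: A:6>2 C:4>1)
P1→{A,C} P2→{P,R}

Survivors P1:{A,C} P2:{P,R}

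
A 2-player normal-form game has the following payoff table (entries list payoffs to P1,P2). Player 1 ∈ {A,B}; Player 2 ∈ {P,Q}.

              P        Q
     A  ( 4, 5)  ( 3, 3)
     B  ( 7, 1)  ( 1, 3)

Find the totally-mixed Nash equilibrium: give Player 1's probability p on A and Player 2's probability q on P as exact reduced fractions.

P1 indiff ⇒ q·4+(1-q)·3 = q·7+(1-q)·1 ⇒ q(-3) = (1-q)(-2) ⇒ q = 2/5
P2 indiff ⇒ p·5+(1-p)·1 = p·3+(1-p)·3 ⇒ p(2) = (1-p)(2) ⇒ p = 1/2

(p,q) = (1/2, 2/5)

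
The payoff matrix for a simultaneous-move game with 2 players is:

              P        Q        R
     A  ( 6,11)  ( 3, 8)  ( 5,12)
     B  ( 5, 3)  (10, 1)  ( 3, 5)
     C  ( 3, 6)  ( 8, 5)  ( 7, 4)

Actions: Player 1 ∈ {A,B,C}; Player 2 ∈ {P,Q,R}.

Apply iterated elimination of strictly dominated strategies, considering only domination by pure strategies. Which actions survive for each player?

P2 drop Q (P beats it: A:11>8 B:3>1 C:6>5)
P1 drop B (A beats it: P:6>5 R:5>3)
P1→{A,C} P2→{P,R}

Remaining: P1:{A,C} P2:{P,R}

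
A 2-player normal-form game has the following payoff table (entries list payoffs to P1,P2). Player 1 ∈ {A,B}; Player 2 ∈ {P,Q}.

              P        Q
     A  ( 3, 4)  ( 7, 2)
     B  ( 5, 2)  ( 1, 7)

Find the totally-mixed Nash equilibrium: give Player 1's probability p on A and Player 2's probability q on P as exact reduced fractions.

p=5/7, q=3/4

P1 indiff ⇒ q·3+(1-q)·7 = q·5+(1-q)·1 ⇒ q(-2) = (1-q)(-6) ⇒ q = 3/4
P2 indiff ⇒ p·4+(1-p)·2 = p·2+(1-p)·7 ⇒ p(2) = (1-p)(5) ⇒ p = 5/7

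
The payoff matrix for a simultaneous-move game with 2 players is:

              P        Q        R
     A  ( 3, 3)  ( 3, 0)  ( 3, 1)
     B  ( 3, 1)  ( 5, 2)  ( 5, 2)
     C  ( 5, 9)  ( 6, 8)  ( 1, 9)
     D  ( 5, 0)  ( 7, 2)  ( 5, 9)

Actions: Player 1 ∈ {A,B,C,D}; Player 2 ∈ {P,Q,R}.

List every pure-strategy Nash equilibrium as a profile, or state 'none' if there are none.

(A,P): not NE [P1→D gives 5>3]
(A,Q): not NE [P1→D gives 7>3; P2→P gives 3>0]
(A,R): not NE [P1→D gives 5>3; P2→P gives 3>1]
(B,P): not NE [P1→D gives 5>3; P2→R gives 2>1]
(B,Q): not NE [P1→D gives 7>5]
(B,R): NE
(C,P): NE
(C,Q): not NE [P1→D gives 7>6; P2→R gives 9>8]
(C,R): not NE [P1→D gives 5>1]
(D,P): not NE [P2→R gives 9>0]
(D,Q): not NE [P2→R gives 9>2]
(D,R): NE

PSNE = {(B,R), (C,P), (D,R)}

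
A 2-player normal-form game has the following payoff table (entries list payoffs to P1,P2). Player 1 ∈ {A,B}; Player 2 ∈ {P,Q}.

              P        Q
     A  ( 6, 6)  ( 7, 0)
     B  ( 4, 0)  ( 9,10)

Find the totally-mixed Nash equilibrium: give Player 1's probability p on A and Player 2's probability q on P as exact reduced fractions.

(p,q) = (5/8, 1/2)

P1 indiff ⇒ q·6+(1-q)·7 = q·4+(1-q)·9 ⇒ q(2) = (1-q)(2) ⇒ q = 1/2
P2 indiff ⇒ p·6+(1-p)·0 = p·0+(1-p)·10 ⇒ p(6) = (1-p)(10) ⇒ p = 5/8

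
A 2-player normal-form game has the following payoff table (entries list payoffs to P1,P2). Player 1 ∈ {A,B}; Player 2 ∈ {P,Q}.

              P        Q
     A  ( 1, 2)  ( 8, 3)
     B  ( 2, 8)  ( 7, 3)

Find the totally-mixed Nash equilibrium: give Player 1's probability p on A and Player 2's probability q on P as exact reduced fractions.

P1 indiff ⇒ q·1+(1-q)·8 = q·2+(1-q)·7 ⇒ q(-1) = (1-q)(-1) ⇒ q = 1/2
P2 indiff ⇒ p·2+(1-p)·8 = p·3+(1-p)·3 ⇒ p(-1) = (1-p)(-5) ⇒ p = 5/6

P1 mixes 5/6 on A; P2 mixes 1/2 on P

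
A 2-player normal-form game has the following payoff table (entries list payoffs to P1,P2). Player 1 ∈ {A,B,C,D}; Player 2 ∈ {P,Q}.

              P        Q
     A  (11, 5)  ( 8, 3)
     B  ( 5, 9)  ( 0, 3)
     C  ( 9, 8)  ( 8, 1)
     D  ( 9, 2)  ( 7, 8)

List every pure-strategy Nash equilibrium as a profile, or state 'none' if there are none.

(A,P): NE
(A,Q): not NE [P2→P gives 5>3]
(B,P): not NE [P1→A gives 11>5]
(B,Q): not NE [P1→C gives 8>0; P2→P gives 9>3]
(C,P): not NE [P1→A gives 11>9]
(C,Q): not NE [P2→P gives 8>1]
(D,P): not NE [P1→A gives 11>9; P2→Q gives 8>2]
(D,Q): not NE [P1→C gives 8>7]

Nash profiles: (A,P)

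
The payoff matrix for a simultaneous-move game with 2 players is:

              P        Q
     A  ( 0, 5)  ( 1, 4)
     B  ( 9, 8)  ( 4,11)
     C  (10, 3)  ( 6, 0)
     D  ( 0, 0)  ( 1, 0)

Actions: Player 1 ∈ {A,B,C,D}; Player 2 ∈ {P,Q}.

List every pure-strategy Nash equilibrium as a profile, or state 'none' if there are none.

(A,P): not NE [P1→C gives 10>0]
(A,Q): not NE [P1→C gives 6>1; P2→P gives 5>4]
(B,P): not NE [P1→C gives 10>9; P2→Q gives 11>8]
(B,Q): not NE [P1→C gives 6>4]
(C,P): NE
(C,Q): not NE [P2→P gives 3>0]
(D,P): not NE [P1→C gives 10>0]
(D,Q): not NE [P1→C gives 6>1]

Nash profiles: (C,P)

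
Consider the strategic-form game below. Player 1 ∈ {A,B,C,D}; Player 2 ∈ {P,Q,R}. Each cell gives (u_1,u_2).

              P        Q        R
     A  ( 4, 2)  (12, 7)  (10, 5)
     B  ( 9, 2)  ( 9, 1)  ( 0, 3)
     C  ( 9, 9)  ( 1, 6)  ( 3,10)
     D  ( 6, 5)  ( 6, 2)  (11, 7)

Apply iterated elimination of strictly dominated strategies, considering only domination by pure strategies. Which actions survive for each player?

P2 drop P (R beats it: A:5>2 B:3>2 C:10>9 D:7>5)
P1 drop B (A beats it: Q:12>9 R:10>0)
P1 drop C (A beats it: Q:12>1 R:10>3)
P1→{A,D} P2→{Q,R}

Remaining: P1:{A,D} P2:{Q,R}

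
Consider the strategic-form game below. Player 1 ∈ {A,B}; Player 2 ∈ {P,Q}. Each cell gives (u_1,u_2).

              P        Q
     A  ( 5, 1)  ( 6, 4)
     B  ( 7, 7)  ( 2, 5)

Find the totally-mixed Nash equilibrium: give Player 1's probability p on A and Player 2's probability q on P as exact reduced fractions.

P1 mixes 2/5 on A; P2 mixes 2/3 on P

P1 indiff ⇒ q·5+(1-q)·6 = q·7+(1-q)·2 ⇒ q(-2) = (1-q)(-4) ⇒ q = 2/3
P2 indiff ⇒ p·1+(1-p)·7 = p·4+(1-p)·5 ⇒ p(-3) = (1-p)(-2) ⇒ p = 2/5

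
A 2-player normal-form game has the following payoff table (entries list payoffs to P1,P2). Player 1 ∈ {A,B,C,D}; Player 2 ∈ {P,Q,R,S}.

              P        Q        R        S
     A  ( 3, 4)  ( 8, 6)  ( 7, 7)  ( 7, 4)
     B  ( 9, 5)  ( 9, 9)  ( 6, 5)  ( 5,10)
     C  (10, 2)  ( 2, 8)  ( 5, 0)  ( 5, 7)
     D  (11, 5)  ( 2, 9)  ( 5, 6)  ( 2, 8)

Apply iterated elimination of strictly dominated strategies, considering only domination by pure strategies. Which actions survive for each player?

IESDS → P1:{A,B} P2:{Q,R,S}

P2 drop P (Q beats it: A:6>4 B:9>5 C:8>2 D:9>5)
P1 drop C (A beats it: Q:8>2 R:7>5 S:7>5)
P1 drop D (A beats it: Q:8>2 R:7>5 S:7>2)
P1→{A,B} P2→{Q,R,S}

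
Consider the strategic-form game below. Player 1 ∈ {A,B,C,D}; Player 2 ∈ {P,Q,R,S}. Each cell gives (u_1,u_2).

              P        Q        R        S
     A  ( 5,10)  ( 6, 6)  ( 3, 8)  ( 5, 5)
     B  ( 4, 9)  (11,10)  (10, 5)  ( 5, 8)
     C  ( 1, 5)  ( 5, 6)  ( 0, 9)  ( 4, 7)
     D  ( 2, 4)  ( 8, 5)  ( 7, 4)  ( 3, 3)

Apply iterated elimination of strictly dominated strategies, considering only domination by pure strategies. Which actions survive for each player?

IESDS → P1:{A,B} P2:{P,Q}

P1 drop C (A beats it: P:5>1 Q:6>5 R:3>0 S:5>4)
P1 drop D (B beats it: P:4>2 Q:11>8 R:10>7 S:5>3)
P2 drop R (P beats it: A:10>8 B:9>5)
P2 drop S (P beats it: A:10>5 B:9>8)
P1→{A,B} P2→{P,Q}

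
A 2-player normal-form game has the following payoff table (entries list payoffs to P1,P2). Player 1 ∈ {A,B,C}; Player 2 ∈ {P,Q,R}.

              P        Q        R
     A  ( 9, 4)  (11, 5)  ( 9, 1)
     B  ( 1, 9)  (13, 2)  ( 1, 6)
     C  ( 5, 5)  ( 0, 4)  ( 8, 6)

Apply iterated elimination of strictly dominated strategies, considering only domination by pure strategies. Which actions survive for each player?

Survivors P1:{A,B} P2:{P,Q}

P1 drop C (A beats it: P:9>5 Q:11>0 R:9>8)
P2 drop R (P beats it: A:4>1 B:9>6)
P1→{A,B} P2→{P,Q}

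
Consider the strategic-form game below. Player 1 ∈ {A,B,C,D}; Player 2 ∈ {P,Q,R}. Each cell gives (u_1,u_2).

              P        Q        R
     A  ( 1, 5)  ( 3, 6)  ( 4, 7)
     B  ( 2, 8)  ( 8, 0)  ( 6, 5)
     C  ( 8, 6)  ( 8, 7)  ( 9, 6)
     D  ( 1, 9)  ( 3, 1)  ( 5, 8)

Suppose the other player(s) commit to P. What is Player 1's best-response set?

BR_1 = {C}

u_1(A vs P) = 1
u_1(B vs P) = 2
u_1(C vs P) = 8
u_1(D vs P) = 1
max payoff 8 at {C}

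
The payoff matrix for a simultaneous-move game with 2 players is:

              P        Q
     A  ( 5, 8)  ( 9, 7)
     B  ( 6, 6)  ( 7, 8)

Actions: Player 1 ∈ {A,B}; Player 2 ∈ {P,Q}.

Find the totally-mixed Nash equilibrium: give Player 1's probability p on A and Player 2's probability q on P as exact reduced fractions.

P1 indiff ⇒ q·5+(1-q)·9 = q·6+(1-q)·7 ⇒ q(-1) = (1-q)(-2) ⇒ q = 2/3
P2 indiff ⇒ p·8+(1-p)·6 = p·7+(1-p)·8 ⇒ p(1) = (1-p)(2) ⇒ p = 2/3

P1 mixes 2/3 on A; P2 mixes 2/3 on P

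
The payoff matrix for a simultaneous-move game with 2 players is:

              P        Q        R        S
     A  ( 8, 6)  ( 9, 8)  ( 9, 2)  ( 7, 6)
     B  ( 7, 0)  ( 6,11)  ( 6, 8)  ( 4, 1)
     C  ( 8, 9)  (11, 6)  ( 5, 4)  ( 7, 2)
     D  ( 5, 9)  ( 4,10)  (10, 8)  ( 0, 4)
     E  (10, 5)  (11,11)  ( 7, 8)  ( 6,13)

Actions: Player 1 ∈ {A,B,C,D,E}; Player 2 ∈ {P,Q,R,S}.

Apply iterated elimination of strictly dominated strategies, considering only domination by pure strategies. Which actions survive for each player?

Survivors P1:{A,C,E} P2:{P,Q,S}

P1 drop B (A beats it: P:8>7 Q:9>6 R:9>6 S:7>4)
P2 drop R (Q beats it: A:8>2 C:6>4 D:10>8 E:11>8)
P1 drop D (A beats it: P:8>5 Q:9>4 S:7>0)
P1→{A,C,E} P2→{P,Q,S}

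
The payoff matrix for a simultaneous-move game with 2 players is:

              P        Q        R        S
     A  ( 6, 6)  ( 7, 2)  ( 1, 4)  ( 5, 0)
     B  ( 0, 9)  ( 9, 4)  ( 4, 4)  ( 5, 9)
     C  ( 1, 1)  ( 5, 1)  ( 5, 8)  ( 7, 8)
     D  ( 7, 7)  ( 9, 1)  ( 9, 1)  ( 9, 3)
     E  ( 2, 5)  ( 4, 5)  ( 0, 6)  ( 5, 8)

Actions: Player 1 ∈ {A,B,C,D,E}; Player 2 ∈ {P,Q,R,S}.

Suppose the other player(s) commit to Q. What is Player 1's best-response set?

u_1(A vs Q) = 7
u_1(B vs Q) = 9
u_1(C vs Q) = 5
u_1(D vs Q) = 9
u_1(E vs Q) = 4
max payoff 9 at {B,D}

BR_1 = {B,D}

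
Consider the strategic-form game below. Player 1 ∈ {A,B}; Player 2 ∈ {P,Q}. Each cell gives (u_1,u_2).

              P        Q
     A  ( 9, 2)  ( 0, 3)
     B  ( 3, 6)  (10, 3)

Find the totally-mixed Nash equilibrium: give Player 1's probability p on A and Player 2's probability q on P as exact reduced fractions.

P1 indiff ⇒ q·9+(1-q)·0 = q·3+(1-q)·10 ⇒ q(6) = (1-q)(10) ⇒ q = 5/8
P2 indiff ⇒ p·2+(1-p)·6 = p·3+(1-p)·3 ⇒ p(-1) = (1-p)(-3) ⇒ p = 3/4

P1 mixes 3/4 on A; P2 mixes 5/8 on P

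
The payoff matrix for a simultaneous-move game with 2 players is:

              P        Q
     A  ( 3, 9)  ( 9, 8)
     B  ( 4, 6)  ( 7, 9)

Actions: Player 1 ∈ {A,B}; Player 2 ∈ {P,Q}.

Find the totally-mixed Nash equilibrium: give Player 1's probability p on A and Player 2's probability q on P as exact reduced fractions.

(p,q) = (3/4, 2/3)

P1 indiff ⇒ q·3+(1-q)·9 = q·4+(1-q)·7 ⇒ q(-1) = (1-q)(-2) ⇒ q = 2/3
P2 indiff ⇒ p·9+(1-p)·6 = p·8+(1-p)·9 ⇒ p(1) = (1-p)(3) ⇒ p = 3/4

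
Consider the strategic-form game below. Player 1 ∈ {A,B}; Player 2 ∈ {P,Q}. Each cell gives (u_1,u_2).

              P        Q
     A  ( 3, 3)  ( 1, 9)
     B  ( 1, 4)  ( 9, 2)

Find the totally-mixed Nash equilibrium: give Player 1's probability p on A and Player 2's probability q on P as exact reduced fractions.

P1 indiff ⇒ q·3+(1-q)·1 = q·1+(1-q)·9 ⇒ q(2) = (1-q)(8) ⇒ q = 4/5
P2 indiff ⇒ p·3+(1-p)·4 = p·9+(1-p)·2 ⇒ p(-6) = (1-p)(-2) ⇒ p = 1/4

p=1/4, q=4/5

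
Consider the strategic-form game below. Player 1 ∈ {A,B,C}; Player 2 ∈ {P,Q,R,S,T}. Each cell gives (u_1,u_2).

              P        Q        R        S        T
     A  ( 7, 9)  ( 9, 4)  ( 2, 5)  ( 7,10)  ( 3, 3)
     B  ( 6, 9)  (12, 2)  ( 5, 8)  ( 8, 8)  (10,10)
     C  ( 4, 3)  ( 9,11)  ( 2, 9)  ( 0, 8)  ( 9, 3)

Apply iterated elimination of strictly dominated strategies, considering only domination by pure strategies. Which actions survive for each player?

P1 drop C (B beats it: P:6>4 Q:12>9 R:5>2 S:8>0 T:10>9)
P2 drop Q (P beats it: A:9>4 B:9>2)
P2 drop R (P beats it: A:9>5 B:9>8)
P1→{A,B} P2→{P,S,T}

Remaining: P1:{A,B} P2:{P,S,T}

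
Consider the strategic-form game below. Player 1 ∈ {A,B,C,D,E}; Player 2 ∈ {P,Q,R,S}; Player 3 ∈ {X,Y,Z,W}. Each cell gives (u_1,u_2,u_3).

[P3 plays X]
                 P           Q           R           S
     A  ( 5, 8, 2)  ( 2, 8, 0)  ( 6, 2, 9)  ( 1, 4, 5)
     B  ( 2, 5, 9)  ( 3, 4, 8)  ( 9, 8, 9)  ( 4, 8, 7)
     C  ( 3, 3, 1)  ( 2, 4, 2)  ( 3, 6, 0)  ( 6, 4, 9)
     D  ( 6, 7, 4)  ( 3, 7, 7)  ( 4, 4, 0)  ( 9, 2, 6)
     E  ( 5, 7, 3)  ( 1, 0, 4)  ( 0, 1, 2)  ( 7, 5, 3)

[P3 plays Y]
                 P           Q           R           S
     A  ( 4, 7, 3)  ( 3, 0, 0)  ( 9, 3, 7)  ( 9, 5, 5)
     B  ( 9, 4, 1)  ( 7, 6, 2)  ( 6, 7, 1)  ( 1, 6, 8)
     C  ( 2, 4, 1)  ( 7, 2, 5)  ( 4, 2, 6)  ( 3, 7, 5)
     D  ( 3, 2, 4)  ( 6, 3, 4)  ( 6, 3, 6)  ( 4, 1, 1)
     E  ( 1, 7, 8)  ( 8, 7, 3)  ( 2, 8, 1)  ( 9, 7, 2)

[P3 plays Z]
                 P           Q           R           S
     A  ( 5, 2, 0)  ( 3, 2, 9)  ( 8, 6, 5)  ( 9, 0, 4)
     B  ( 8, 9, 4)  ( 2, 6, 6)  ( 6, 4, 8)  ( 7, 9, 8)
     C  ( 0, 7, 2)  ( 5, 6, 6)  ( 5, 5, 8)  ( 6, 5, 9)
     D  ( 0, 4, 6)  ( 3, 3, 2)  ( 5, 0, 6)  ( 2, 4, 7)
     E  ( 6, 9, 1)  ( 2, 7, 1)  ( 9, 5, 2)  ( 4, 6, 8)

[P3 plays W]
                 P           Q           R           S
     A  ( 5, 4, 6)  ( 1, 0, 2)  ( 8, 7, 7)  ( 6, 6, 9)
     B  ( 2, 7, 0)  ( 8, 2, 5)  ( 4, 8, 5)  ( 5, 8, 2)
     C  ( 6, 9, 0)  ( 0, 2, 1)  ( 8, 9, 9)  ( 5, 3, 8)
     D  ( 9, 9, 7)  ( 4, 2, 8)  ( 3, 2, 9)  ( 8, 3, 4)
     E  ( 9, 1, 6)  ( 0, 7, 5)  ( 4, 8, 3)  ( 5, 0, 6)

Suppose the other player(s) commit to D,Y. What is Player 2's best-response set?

u_2(P vs D,Y) = 2
u_2(Q vs D,Y) = 3
u_2(R vs D,Y) = 3
u_2(S vs D,Y) = 1
max payoff 3 at {Q,R}

argmax u_2 = {Q,R}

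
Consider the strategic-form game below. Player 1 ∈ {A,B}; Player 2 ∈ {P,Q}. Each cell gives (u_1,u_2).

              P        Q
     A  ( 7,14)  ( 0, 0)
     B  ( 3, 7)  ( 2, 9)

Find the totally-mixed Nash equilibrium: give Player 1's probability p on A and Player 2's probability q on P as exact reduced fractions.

P1 mixes 1/8 on A; P2 mixes 1/3 on P

P1 indiff ⇒ q·7+(1-q)·0 = q·3+(1-q)·2 ⇒ q(4) = (1-q)(2) ⇒ q = 1/3
P2 indiff ⇒ p·14+(1-p)·7 = p·0+(1-p)·9 ⇒ p(14) = (1-p)(2) ⇒ p = 1/8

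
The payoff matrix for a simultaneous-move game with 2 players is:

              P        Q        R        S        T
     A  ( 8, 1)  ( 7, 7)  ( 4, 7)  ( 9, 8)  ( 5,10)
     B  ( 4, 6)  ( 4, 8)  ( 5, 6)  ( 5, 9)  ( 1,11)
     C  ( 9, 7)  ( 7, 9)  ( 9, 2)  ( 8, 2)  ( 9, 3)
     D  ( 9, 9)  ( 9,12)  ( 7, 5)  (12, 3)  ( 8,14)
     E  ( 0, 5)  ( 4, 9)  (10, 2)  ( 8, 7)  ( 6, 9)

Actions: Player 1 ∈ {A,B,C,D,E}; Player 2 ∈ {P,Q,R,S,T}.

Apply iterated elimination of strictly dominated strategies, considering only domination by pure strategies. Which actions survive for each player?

P1 drop A (D beats it: P:9>8 Q:9>7 R:7>4 S:12>9 T:8>5)
P1 drop B (C beats it: P:9>4 Q:7>4 R:9>5 S:8>5 T:9>1)
P2 drop P (Q beats it: C:9>7 D:12>9 E:9>5)
P2 drop R (Q beats it: C:9>2 D:12>5 E:9>2)
P1 drop E (D beats it: Q:9>4 S:12>8 T:8>6)
P2 drop S (Q beats it: C:9>2 D:12>3)
P1→{C,D} P2→{Q,T}

Survivors P1:{C,D} P2:{Q,T}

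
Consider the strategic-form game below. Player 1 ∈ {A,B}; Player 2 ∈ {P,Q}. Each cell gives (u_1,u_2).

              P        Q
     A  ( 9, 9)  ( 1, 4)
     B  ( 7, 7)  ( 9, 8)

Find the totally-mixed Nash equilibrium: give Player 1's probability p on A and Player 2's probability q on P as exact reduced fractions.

P1 mixes 1/6 on A; P2 mixes 4/5 on P

P1 indiff ⇒ q·9+(1-q)·1 = q·7+(1-q)·9 ⇒ q(2) = (1-q)(8) ⇒ q = 4/5
P2 indiff ⇒ p·9+(1-p)·7 = p·4+(1-p)·8 ⇒ p(5) = (1-p)(1) ⇒ p = 1/6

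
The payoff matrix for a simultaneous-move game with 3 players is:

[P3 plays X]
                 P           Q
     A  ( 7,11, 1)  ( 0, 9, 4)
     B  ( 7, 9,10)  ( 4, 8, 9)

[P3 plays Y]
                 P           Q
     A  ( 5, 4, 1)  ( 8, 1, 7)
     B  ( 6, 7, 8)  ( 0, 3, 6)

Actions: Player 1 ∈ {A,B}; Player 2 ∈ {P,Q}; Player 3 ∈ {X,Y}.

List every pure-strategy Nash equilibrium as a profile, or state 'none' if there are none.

NE set: (A,P,X), (B,P,X)

(A,P,X): NE
(A,P,Y): not NE [P1→B gives 6>5]
(A,Q,X): not NE [P1→B gives 4>0; P2→P gives 11>9; P3→Y gives 7>4]
(A,Q,Y): not NE [P2→P gives 4>1]
(B,P,X): NE
(B,P,Y): not NE [P3→X gives 10>8]
(B,Q,X): not NE [P2→P gives 9>8]
(B,Q,Y): not NE [P1→A gives 8>0; P2→P gives 7>3; P3→X gives 9>6]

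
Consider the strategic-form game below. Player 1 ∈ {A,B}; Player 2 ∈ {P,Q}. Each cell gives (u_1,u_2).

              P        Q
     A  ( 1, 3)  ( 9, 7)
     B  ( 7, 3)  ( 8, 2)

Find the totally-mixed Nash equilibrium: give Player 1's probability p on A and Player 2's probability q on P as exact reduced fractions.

P1 indiff ⇒ q·1+(1-q)·9 = q·7+(1-q)·8 ⇒ q(-6) = (1-q)(-1) ⇒ q = 1/7
P2 indiff ⇒ p·3+(1-p)·3 = p·7+(1-p)·2 ⇒ p(-4) = (1-p)(-1) ⇒ p = 1/5

(p,q) = (1/5, 1/7)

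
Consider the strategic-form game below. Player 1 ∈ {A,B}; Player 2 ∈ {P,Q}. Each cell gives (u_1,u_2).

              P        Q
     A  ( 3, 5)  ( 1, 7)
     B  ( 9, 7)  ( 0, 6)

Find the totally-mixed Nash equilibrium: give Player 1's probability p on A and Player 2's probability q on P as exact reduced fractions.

(p,q) = (1/3, 1/7)

P1 indiff ⇒ q·3+(1-q)·1 = q·9+(1-q)·0 ⇒ q(-6) = (1-q)(-1) ⇒ q = 1/7
P2 indiff ⇒ p·5+(1-p)·7 = p·7+(1-p)·6 ⇒ p(-2) = (1-p)(-1) ⇒ p = 1/3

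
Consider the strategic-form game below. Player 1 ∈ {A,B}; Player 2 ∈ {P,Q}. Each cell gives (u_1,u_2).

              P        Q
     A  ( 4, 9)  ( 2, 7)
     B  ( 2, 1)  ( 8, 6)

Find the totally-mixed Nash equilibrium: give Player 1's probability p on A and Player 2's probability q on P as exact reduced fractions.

P1 mixes 5/7 on A; P2 mixes 3/4 on P

P1 indiff ⇒ q·4+(1-q)·2 = q·2+(1-q)·8 ⇒ q(2) = (1-q)(6) ⇒ q = 3/4
P2 indiff ⇒ p·9+(1-p)·1 = p·7+(1-p)·6 ⇒ p(2) = (1-p)(5) ⇒ p = 5/7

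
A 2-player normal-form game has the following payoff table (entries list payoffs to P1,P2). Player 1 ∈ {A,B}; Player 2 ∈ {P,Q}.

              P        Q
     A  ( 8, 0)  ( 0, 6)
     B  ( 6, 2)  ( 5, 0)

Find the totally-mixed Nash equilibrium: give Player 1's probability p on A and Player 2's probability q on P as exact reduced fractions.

(p,q) = (1/4, 5/7)

P1 indiff ⇒ q·8+(1-q)·0 = q·6+(1-q)·5 ⇒ q(2) = (1-q)(5) ⇒ q = 5/7
P2 indiff ⇒ p·0+(1-p)·2 = p·6+(1-p)·0 ⇒ p(-6) = (1-p)(-2) ⇒ p = 1/4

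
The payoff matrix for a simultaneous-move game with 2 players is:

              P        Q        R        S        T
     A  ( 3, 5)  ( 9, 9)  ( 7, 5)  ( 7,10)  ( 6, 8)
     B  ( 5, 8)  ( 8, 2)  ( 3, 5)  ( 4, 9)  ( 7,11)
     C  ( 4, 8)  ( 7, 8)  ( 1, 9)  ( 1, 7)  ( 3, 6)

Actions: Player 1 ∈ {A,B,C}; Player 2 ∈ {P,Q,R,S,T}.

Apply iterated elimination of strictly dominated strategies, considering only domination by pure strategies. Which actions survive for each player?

Remaining: P1:{A,B} P2:{S,T}

P1 drop C (B beats it: P:5>4 Q:8>7 R:3>1 S:4>1 T:7>3)
P2 drop P (S beats it: A:10>5 B:9>8)
P2 drop Q (S beats it: A:10>9 B:9>2)
P2 drop R (S beats it: A:10>5 B:9>5)
P1→{A,B} P2→{S,T}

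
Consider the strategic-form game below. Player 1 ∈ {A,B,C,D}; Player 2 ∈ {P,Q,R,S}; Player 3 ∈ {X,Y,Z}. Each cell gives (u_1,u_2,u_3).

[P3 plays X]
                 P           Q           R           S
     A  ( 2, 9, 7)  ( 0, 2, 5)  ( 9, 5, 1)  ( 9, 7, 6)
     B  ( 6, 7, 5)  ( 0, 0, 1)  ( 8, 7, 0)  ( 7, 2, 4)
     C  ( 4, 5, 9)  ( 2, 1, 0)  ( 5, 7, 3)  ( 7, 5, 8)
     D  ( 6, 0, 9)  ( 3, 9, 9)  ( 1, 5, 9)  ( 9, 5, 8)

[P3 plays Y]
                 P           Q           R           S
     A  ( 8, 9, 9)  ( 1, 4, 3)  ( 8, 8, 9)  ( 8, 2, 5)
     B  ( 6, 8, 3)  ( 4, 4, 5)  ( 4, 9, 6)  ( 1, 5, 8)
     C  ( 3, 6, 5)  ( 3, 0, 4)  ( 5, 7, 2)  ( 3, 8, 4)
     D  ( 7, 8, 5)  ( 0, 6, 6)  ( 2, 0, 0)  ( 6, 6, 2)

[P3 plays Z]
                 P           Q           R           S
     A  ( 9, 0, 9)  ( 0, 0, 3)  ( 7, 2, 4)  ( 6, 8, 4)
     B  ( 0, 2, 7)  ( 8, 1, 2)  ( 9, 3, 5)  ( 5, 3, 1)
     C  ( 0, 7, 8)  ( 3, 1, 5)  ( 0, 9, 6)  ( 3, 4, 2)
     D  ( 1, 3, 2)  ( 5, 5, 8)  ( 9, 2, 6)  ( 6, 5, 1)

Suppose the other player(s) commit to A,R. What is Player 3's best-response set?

u_3(X vs A,R) = 1
u_3(Y vs A,R) = 9
u_3(Z vs A,R) = 4
max payoff 9 at {Y}

BR_3 = {Y}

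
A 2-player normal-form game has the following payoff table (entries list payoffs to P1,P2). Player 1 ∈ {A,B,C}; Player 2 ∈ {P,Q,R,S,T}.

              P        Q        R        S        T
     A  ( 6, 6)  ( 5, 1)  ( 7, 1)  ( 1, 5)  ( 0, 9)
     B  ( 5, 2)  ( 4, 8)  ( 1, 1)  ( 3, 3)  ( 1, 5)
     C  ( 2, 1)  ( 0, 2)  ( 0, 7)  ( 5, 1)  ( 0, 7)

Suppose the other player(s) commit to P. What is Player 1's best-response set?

u_1(A vs P) = 6
u_1(B vs P) = 5
u_1(C vs P) = 2
max payoff 6 at {A}

P1 best: {A}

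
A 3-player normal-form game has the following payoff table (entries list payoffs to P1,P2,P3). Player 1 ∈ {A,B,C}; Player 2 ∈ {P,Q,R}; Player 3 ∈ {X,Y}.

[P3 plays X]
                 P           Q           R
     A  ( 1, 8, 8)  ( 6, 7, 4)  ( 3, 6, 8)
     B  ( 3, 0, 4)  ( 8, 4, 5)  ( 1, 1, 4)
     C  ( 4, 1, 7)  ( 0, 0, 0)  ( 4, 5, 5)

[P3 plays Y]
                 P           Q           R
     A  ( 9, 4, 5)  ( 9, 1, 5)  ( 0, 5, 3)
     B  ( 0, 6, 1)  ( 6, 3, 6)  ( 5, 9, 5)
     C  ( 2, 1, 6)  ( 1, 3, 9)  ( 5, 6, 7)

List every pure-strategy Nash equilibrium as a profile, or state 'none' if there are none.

(A,P,X): not NE [P1→C gives 4>1]
(A,P,Y): not NE [P2→R gives 5>4; P3→X gives 8>5]
(A,Q,X): not NE [P1→B gives 8>6; P2→P gives 8>7; P3→Y gives 5>4]
(A,Q,Y): not NE [P2→R gives 5>1]
(A,R,X): not NE [P1→C gives 4>3; P2→P gives 8>6]
(A,R,Y): not NE [P1→C gives 5>0; P3→X gives 8>3]
(B,P,X): not NE [P1→C gives 4>3; P2→Q gives 4>0]
(B,P,Y): not NE [P1→A gives 9>0; P2→R gives 9>6; P3→X gives 4>1]
(B,Q,X): not NE [P3→Y gives 6>5]
(B,Q,Y): not NE [P1→A gives 9>6; P2→R gives 9>3]
(B,R,X): not NE [P1→C gives 4>1; P2→Q gives 4>1; P3→Y gives 5>4]
(B,R,Y): NE
(C,P,X): not NE [P2→R gives 5>1]
(C,P,Y): not NE [P1→A gives 9>2; P2→R gives 6>1; P3→X gives 7>6]
(C,Q,X): not NE [P1→B gives 8>0; P2→R gives 5>0; P3→Y gives 9>0]
(C,Q,Y): not NE [P1→A gives 9>1; P2→R gives 6>3]
(C,R,X): not NE [P3→Y gives 7>5]
(C,R,Y): NE

PSNE = {(B,R,Y), (C,R,Y)}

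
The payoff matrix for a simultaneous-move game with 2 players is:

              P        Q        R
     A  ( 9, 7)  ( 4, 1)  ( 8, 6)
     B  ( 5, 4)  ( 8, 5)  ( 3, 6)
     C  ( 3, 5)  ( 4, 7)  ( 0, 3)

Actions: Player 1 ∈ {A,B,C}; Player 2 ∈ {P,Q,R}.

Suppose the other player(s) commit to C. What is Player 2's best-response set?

P2 best: {Q}

u_2(P vs C) = 5
u_2(Q vs C) = 7
u_2(R vs C) = 3
max payoff 7 at {Q}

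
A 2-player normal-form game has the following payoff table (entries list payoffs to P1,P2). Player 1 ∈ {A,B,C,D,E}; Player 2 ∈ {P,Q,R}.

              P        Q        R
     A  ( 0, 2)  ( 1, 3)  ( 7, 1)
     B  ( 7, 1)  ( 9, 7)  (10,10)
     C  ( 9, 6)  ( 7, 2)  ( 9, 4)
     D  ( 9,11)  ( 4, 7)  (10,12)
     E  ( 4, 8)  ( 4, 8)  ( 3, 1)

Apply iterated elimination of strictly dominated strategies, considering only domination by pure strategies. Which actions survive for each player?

P1 drop A (B beats it: P:7>0 Q:9>1 R:10>7)
P1 drop E (B beats it: P:7>4 Q:9>4 R:10>3)
P2 drop Q (R beats it: B:10>7 C:4>2 D:12>7)
P1→{B,C,D} P2→{P,R}

Remaining: P1:{B,C,D} P2:{P,R}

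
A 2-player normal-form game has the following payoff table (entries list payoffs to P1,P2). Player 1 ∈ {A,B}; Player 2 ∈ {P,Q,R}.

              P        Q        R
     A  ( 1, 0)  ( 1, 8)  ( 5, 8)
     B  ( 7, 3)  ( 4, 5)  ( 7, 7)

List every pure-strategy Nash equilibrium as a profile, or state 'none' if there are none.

PSNE = {(B,R)}

(A,P): not NE [P1→B gives 7>1; P2→R gives 8>0]
(A,Q): not NE [P1→B gives 4>1]
(A,R): not NE [P1→B gives 7>5]
(B,P): not NE [P2→R gives 7>3]
(B,Q): not NE [P2→R gives 7>5]
(B,R): NE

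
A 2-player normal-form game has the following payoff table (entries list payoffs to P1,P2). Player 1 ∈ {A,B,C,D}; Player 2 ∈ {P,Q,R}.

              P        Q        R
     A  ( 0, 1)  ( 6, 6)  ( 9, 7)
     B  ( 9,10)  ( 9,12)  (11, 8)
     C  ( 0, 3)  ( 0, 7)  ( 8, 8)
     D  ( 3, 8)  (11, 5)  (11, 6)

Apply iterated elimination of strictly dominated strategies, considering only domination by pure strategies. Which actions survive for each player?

IESDS → P1:{B,D} P2:{P,Q}

P1 drop A (B beats it: P:9>0 Q:9>6 R:11>9)
P1 drop C (B beats it: P:9>0 Q:9>0 R:11>8)
P2 drop R (P beats it: B:10>8 D:8>6)
P1→{B,D} P2→{P,Q}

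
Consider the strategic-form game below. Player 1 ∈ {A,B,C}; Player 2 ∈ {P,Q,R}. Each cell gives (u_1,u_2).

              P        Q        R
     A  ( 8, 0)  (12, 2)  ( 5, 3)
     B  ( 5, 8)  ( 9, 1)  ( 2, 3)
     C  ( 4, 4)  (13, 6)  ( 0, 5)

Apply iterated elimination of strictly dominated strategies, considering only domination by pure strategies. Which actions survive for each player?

Remaining: P1:{A,C} P2:{Q,R}

P1 drop B (A beats it: P:8>5 Q:12>9 R:5>2)
P2 drop P (Q beats it: A:2>0 C:6>4)
P1→{A,C} P2→{Q,R}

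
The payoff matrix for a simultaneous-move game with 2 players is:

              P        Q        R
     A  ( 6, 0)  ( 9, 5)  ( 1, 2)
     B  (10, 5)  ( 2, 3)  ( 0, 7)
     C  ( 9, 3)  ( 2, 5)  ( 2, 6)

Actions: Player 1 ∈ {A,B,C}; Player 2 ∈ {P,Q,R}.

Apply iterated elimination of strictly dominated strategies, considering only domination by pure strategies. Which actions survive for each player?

Survivors P1:{A,C} P2:{Q,R}

P2 drop P (R beats it: A:2>0 B:7>5 C:6>3)
P1 drop B (A beats it: Q:9>2 R:1>0)
P1→{A,C} P2→{Q,R}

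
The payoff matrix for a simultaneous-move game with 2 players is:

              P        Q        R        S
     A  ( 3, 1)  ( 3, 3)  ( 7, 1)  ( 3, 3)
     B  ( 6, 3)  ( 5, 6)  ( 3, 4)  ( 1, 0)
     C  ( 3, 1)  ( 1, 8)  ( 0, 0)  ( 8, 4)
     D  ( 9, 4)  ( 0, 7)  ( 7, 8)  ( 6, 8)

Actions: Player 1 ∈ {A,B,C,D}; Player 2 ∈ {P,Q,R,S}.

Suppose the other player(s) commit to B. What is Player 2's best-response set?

argmax u_2 = {Q}

u_2(P vs B) = 3
u_2(Q vs B) = 6
u_2(R vs B) = 4
u_2(S vs B) = 0
max payoff 6 at {Q}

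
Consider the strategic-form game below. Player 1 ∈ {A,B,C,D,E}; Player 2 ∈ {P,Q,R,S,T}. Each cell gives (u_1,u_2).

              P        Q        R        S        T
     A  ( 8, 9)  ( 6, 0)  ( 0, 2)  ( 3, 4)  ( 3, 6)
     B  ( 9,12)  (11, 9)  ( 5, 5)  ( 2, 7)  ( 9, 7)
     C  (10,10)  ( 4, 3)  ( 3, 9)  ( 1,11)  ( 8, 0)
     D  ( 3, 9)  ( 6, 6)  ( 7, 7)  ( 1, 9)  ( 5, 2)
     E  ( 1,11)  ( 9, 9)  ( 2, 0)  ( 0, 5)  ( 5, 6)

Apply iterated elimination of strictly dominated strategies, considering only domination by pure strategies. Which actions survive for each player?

P1 drop E (B beats it: P:9>1 Q:11>9 R:5>2 S:2>0 T:9>5)
P2 drop Q (P beats it: A:9>0 B:12>9 C:10>3 D:9>6)
P2 drop R (P beats it: A:9>2 B:12>5 C:10>9 D:9>7)
P1 drop D (B beats it: P:9>3 S:2>1 T:9>5)
P2 drop T (P beats it: A:9>6 B:12>7 C:10>0)
P1→{A,B,C} P2→{P,S}

Remaining: P1:{A,B,C} P2:{P,S}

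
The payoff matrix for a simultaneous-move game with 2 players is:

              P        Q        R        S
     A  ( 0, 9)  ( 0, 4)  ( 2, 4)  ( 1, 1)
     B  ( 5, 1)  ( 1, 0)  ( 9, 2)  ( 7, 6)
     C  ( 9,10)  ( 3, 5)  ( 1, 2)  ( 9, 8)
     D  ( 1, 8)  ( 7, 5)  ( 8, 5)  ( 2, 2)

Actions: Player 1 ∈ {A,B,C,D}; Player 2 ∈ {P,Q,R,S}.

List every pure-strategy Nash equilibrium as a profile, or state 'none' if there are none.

(A,P): not NE [P1→C gives 9>0]
(A,Q): not NE [P1→D gives 7>0; P2→P gives 9>4]
(A,R): not NE [P1→B gives 9>2; P2→P gives 9>4]
(A,S): not NE [P1→C gives 9>1; P2→P gives 9>1]
(B,P): not NE [P1→C gives 9>5; P2→S gives 6>1]
(B,Q): not NE [P1→D gives 7>1; P2→S gives 6>0]
(B,R): not NE [P2→S gives 6>2]
(B,S): not NE [P1→C gives 9>7]
(C,P): NE
(C,Q): not NE [P1→D gives 7>3; P2→P gives 10>5]
(C,R): not NE [P1→B gives 9>1; P2→P gives 10>2]
(C,S): not NE [P2→P gives 10>8]
(D,P): not NE [P1→C gives 9>1]
(D,Q): not NE [P2→P gives 8>5]
(D,R): not NE [P1→B gives 9>8; P2→P gives 8>5]
(D,S): not NE [P1→C gives 9>2; P2→P gives 8>2]

Nash profiles: (C,P)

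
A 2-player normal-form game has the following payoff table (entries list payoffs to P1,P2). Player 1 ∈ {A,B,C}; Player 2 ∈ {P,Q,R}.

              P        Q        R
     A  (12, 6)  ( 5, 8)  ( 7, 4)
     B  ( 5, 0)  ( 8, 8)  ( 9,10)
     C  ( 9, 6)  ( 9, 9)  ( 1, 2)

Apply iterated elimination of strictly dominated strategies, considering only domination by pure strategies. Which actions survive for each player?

Remaining: P1:{B,C} P2:{Q,R}

P2 drop P (Q beats it: A:8>6 B:8>0 C:9>6)
P1 drop A (B beats it: Q:8>5 R:9>7)
P1→{B,C} P2→{Q,R}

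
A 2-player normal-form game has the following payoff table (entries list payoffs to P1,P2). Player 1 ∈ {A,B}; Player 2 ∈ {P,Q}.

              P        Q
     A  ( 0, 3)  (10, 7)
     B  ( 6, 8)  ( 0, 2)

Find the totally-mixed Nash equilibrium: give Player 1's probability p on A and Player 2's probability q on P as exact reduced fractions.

(p,q) = (3/5, 5/8)

P1 indiff ⇒ q·0+(1-q)·10 = q·6+(1-q)·0 ⇒ q(-6) = (1-q)(-10) ⇒ q = 5/8
P2 indiff ⇒ p·3+(1-p)·8 = p·7+(1-p)·2 ⇒ p(-4) = (1-p)(-6) ⇒ p = 3/5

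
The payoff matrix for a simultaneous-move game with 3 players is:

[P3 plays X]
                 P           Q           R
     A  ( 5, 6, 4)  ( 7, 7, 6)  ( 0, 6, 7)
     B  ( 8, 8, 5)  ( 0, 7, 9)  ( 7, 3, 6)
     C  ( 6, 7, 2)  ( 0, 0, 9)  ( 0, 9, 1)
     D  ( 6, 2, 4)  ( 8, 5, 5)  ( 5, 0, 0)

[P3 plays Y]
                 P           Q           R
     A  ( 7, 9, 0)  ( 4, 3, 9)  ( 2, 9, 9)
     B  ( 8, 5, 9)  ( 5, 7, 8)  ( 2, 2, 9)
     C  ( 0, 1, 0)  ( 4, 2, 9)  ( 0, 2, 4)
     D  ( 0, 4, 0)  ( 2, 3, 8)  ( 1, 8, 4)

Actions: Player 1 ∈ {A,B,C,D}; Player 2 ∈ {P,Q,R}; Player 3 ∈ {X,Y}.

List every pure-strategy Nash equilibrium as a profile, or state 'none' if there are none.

Nash profiles: (A,R,Y)

(A,P,X): not NE [P1→B gives 8>5; P2→Q gives 7>6]
(A,P,Y): not NE [P1→B gives 8>7; P3→X gives 4>0]
(A,Q,X): not NE [P1→D gives 8>7; P3→Y gives 9>6]
(A,Q,Y): not NE [P1→B gives 5>4; P2→R gives 9>3]
(A,R,X): not NE [P1→B gives 7>0; P2→Q gives 7>6; P3→Y gives 9>7]
(A,R,Y): NE
(B,P,X): not NE [P3→Y gives 9>5]
(B,P,Y): not NE [P2→Q gives 7>5]
(B,Q,X): not NE [P1→D gives 8>0; P2→P gives 8>7]
(B,Q,Y): not NE [P3→X gives 9>8]
(B,R,X): not NE [P2→P gives 8>3; P3→Y gives 9>6]
(B,R,Y): not NE [P2→Q gives 7>2]
(C,P,X): not NE [P1→B gives 8>6; P2→R gives 9>7]
(C,P,Y): not NE [P1→B gives 8>0; P2→R gives 2>1; P3→X gives 2>0]
(C,Q,X): not NE [P1→D gives 8>0; P2→R gives 9>0]
(C,Q,Y): not NE [P1→B gives 5>4]
(C,R,X): not NE [P1→B gives 7>0; P3→Y gives 4>1]
(C,R,Y): not NE [P1→B gives 2>0]
(D,P,X): not NE [P1→B gives 8>6; P2→Q gives 5>2]
(D,P,Y): not NE [P1→B gives 8>0; P2→R gives 8>4; P3→X gives 4>0]
(D,Q,X): not NE [P3→Y gives 8>5]
(D,Q,Y): not NE [P1→B gives 5>2; P2→R gives 8>3]
(D,R,X): not NE [P1→B gives 7>5; P2→Q gives 5>0; P3→Y gives 4>0]
(D,R,Y): not NE [P1→B gives 2>1]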